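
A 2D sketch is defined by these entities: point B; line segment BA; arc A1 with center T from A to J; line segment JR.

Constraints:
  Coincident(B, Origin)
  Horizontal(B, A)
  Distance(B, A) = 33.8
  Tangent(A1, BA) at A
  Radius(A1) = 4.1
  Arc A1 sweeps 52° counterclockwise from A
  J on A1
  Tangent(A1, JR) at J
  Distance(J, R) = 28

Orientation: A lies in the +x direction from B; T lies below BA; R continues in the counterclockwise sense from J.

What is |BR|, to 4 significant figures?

27.14

B is at the origin; BA is horizontal with |BA| = 33.8 and A on the +x side, so A = (33.80, 0.000). A1 meets BA tangentially, so TA is at right angles to BA, so T = A + (0, -4.1) = (33.80, -4.100). On A1, A sits at bearing 90° from T; a 52° counterclockwise sweep puts J at bearing 142°, so J = T + 4.1·(cos 142°, sin 142°) = (30.57, -1.576). A1 meets JR tangentially, so TJ is at right angles to JR, so JR runs along (−sin 142°, cos 142°); with |JR| = 28.0, R = (13.33, -23.64). Then |BR| = |R − B| = 27.14.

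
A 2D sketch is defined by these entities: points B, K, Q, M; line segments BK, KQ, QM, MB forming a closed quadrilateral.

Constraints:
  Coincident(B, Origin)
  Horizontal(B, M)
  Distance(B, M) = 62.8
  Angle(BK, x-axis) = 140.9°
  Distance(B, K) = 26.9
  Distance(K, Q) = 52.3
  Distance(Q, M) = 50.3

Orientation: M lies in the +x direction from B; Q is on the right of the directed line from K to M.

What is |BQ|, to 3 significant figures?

25.6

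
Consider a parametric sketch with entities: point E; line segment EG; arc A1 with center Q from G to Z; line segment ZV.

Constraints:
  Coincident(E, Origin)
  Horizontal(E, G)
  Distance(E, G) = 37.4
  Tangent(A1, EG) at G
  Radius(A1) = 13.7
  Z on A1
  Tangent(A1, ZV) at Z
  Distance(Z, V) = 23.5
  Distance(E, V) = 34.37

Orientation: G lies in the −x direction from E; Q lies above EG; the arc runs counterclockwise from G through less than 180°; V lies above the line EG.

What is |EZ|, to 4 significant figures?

26.14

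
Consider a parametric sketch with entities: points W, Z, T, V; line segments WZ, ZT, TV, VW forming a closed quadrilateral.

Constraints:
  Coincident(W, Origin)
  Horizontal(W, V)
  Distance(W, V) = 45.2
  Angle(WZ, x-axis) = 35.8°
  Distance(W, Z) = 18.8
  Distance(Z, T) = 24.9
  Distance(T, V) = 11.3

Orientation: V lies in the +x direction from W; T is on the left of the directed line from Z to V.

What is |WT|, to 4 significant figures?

41.38

Checks: |ZT| = 24.90 ✓; |TV| = 11.30 ✓.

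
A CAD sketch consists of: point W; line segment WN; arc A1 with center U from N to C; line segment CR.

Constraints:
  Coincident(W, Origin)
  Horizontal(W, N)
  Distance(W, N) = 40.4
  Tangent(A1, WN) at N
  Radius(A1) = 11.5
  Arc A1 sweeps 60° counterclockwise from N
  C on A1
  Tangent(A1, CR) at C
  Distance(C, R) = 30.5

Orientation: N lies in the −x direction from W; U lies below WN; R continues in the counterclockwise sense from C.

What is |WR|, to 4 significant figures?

73.07

On A1, N sits at bearing 90° from U; a 60° counterclockwise sweep puts C at bearing 150°, so C = U + 11.5·(cos 150°, sin 150°) = (-50.36, -5.750). Since A1 is tangent to CR there, UC ⟂ CR, so CR runs along (−sin 150°, cos 150°); with |CR| = 30.5, R = (-65.61, -32.16). Then |WR| = |R − W| = 73.07.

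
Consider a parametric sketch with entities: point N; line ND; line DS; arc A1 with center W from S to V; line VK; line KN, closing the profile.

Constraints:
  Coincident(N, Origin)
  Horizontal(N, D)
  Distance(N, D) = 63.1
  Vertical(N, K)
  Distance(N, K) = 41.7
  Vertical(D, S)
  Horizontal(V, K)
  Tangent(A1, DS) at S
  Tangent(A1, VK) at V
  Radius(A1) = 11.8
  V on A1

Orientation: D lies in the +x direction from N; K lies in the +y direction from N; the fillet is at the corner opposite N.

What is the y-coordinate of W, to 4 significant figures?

29.90

N is at the origin; ND is horizontal with |ND| = 63.1 and D on the +x side, so D = (63.10, 0.000). NK is vertical with |NK| = 41.7 and K on the +y side, so K = (0.000, 41.70). The virtual corner opposite N is at (63.10, 41.70). The tangent condition forces WS to be normal to DS and tangency of A1 to VK means the radius WV is perpendicular to VK, with radius 11.8, so the center W sits 11.8 in from both sides at W = (51.30, 29.90). So W.y = 29.90.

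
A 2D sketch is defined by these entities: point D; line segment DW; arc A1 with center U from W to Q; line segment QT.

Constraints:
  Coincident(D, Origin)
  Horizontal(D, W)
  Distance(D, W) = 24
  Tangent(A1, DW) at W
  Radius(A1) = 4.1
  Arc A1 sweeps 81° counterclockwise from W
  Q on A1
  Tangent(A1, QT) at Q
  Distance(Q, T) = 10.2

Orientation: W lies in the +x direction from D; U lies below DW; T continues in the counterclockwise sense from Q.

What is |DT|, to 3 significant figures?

22.8

D is at the origin; DW is horizontal with |DW| = 24.0 and W on the +x side, so W = (24.0, 0.00). Tangency of A1 to DW means the radius UW is perpendicular to DW, so U = W + (0, -4.1) = (24.0, -4.10). On A1, W sits at bearing 90° from U; an 81° counterclockwise sweep puts Q at bearing 171°, so Q = U + 4.1·(cos 171°, sin 171°) = (20.0, -3.46). A1 meets QT tangentially, so UQ is at right angles to QT, so QT runs along (−sin 171°, cos 171°); with |QT| = 10.2, T = (18.4, -13.5). Then |DT| = |T − D| = 22.8.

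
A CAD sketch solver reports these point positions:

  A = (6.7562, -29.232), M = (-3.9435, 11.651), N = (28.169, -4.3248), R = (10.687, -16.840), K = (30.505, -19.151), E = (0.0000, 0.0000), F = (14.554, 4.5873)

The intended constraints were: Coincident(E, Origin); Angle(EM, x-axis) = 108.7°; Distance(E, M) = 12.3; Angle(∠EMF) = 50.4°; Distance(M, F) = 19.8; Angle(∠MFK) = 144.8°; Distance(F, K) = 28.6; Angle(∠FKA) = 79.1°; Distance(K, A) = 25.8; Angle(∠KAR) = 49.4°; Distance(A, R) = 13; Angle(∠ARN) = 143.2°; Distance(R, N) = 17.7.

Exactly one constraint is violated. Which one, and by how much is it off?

Distance(R, N) = 17.7 — off by 3.80.

E = (0.00, 0.00) ✓; EM at 108.7° ✓; |EM| = 12.30 ✓; ∠EMF = 50.40° ✓; |MF| = 19.80 ✓; ∠MFK = 144.8° ✓; |FK| = 28.60 ✓; ∠FKA = 79.10° ✓; |KA| = 25.80 ✓; ∠KAR = 49.40° ✓; |AR| = 13.00 ✓; ∠ARN = 143.2° ✓; |RN| = 21.50 ✗.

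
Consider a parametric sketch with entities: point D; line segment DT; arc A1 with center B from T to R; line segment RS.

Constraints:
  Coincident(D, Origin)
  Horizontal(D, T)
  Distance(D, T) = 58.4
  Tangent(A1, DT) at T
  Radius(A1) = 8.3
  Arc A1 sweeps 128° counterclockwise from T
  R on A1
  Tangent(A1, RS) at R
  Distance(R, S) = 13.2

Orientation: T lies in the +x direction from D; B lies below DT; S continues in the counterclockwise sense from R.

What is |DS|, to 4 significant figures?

64.54

On A1, T sits at bearing 90° from B; a 128° counterclockwise sweep puts R at bearing 218°, so R = B + 8.3·(cos 218°, sin 218°) = (51.86, -13.41). The tangent condition forces BR to be normal to RS, so RS runs along (−sin 218°, cos 218°); with |RS| = 13.2, S = (59.99, -23.81). Then |DS| = |S − D| = 64.54.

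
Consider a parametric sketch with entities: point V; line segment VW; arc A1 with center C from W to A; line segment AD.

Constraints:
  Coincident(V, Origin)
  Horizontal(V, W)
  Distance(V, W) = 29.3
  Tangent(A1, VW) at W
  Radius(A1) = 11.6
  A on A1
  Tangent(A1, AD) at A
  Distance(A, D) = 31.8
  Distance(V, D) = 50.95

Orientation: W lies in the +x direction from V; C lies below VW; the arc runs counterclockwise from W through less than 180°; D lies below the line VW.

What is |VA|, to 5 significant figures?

22.592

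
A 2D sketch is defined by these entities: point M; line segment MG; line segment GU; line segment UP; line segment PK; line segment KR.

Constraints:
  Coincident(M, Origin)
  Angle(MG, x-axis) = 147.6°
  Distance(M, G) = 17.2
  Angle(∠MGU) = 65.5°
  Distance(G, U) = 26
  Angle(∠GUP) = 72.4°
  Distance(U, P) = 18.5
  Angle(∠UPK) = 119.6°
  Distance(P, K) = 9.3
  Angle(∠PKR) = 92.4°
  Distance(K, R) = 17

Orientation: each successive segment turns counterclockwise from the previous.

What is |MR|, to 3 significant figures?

12.5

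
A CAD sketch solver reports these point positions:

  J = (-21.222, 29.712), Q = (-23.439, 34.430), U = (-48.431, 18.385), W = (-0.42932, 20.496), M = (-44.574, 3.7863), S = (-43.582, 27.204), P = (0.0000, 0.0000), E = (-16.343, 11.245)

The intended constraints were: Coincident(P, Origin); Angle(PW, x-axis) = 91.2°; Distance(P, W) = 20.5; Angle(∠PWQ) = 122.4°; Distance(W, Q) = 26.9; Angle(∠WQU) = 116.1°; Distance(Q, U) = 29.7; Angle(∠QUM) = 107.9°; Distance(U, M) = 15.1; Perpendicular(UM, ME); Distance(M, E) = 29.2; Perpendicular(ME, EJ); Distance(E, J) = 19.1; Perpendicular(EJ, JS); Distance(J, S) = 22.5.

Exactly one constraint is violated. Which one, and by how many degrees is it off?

Perpendicular(EJ, JS) — off by 8.40°.

P = (0.00, 0.00) ✓; PW at 91.20° ✓; |PW| = 20.50 ✓; ∠PWQ = 122.4° ✓; |WQ| = 26.90 ✓; ∠WQU = 116.1° ✓; |QU| = 29.70 ✓; ∠QUM = 107.9° ✓; |UM| = 15.10 ✓; ∠(UM, ME) = 90.00° ✓; |ME| = 29.20 ✓; ∠(ME, EJ) = 90.00° ✓; |EJ| = 19.10 ✓; ∠(EJ, JS) = 81.60° ✗; |JS| = 22.50 ✓.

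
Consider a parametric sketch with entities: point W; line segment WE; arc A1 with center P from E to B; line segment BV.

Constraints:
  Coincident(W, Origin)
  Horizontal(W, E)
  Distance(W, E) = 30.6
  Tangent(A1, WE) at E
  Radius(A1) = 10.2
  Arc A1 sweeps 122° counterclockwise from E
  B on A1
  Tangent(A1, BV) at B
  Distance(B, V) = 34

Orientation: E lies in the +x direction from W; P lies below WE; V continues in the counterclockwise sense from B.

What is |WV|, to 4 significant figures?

59.77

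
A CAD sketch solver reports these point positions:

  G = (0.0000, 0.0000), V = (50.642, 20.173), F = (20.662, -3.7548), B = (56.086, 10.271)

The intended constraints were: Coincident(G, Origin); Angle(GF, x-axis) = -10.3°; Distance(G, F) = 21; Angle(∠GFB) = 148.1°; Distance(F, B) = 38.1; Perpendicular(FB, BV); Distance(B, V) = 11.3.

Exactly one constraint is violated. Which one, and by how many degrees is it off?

Perpendicular(FB, BV) — off by 7.20°.

G = (0.00, 0.00) ✓; GF at -10.30° ✓; |GF| = 21.00 ✓; ∠GFB = 148.1° ✓; |FB| = 38.10 ✓; ∠(FB, BV) = 97.20° ✗; |BV| = 11.30 ✓.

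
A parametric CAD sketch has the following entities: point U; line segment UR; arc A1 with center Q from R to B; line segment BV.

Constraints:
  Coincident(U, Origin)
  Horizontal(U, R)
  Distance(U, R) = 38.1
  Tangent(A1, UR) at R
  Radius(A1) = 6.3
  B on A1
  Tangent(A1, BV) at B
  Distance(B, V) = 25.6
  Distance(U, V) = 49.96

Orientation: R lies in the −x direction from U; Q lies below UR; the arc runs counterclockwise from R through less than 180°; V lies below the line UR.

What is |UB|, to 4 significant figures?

44.90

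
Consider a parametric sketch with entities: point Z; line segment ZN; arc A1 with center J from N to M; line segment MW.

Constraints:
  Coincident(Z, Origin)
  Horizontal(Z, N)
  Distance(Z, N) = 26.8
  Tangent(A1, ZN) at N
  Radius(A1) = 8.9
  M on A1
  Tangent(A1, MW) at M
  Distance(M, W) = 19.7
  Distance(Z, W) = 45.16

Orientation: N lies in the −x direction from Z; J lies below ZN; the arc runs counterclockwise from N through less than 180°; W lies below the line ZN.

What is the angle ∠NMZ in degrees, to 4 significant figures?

31.87°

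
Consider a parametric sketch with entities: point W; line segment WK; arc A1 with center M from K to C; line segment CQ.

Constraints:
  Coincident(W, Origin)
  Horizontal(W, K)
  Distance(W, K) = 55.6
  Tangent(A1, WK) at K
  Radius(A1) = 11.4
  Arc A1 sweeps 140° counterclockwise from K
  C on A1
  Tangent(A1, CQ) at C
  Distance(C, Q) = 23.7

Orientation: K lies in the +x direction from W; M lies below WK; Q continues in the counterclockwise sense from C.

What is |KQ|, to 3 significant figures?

37.0

W is at the origin; W and K share the same y with |WK| = 55.6 and K on the +x side, so K = (55.6, 0.00). Since A1 is tangent to WK there, MK ⟂ WK, so M = K + (0, -11.4) = (55.6, -11.4). On A1, K sits at bearing 90° from M; a 140° counterclockwise sweep puts C at bearing 230°, so C = M + 11.4·(cos 230°, sin 230°) = (48.3, -20.1). Since A1 is tangent to CQ there, MC ⟂ CQ, so CQ runs along (−sin 230°, cos 230°); with |CQ| = 23.7, Q = (66.4, -35.4). Then |KQ| = |Q − K| = 37.0.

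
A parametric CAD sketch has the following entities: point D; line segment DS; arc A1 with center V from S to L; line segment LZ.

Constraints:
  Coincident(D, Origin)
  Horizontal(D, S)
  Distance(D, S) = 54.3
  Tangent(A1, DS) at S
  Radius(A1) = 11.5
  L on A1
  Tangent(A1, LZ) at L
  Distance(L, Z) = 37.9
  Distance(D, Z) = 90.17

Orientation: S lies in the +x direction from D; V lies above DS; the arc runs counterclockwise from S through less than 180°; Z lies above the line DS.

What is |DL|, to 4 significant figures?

65.21

Checks: |VL| = 11.50 ✓; ∠(VL, LZ) = 90.00° ✓; |LZ| = 37.90 ✓; |DZ| = 90.17 ✓.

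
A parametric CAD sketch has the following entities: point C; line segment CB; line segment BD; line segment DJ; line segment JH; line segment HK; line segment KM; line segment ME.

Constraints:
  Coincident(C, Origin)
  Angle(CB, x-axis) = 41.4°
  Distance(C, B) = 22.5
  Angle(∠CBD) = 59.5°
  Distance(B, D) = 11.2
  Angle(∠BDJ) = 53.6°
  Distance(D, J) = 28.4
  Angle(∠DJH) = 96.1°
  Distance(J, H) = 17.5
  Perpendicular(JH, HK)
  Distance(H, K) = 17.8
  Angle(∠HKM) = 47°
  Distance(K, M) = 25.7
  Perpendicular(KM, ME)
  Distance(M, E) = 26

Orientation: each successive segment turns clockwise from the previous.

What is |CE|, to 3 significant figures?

42.3

C is at the origin; CB runs at 41.4° with length 22.5, so B = (16.9, 14.9). ∠CBD = 59.5° gives BD at -79.1° from the x-axis; with |BD| = 11.2, D = (19.0, 3.88). ∠BDJ = 53.6° gives DJ at 154° from the x-axis; with |DJ| = 28.4, J = (-6.64, 16.1). ∠DJH = 96.1° gives JH at 70.6° from the x-axis; with |JH| = 17.5, H = (-0.825, 32.6). The perpendicularity gives HK at right angles to JH, so HK runs at -19.4°; with |HK| = 17.8, K = (16.0, 26.7). ∠HKM = 47.0° gives KM at -152° from the x-axis; with |KM| = 25.7, M = (-6.81, 14.8). KM ⟂ ME, so ME runs at 118°; with |ME| = 26.0, E = (-18.9, 37.8). Then |CE| = |E − C| = 42.3.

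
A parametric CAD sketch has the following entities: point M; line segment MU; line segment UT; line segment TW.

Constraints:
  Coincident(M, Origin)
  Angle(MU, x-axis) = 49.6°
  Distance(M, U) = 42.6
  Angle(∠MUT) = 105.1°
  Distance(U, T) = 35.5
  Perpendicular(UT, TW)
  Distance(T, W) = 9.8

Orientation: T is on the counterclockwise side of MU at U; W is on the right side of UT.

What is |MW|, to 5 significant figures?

69.030

M is at the origin; MU runs at 49.6° with length 42.6, so U = 42.6·(cos 49.6°, sin 49.6°) = (27.610, 32.442). ∠MUT = 105.1°, so UT runs at 49.6° + (180° − 105.1°) = 124.50° from the x-axis; with |UT| = 35.5, T = U + 35.5·(cos 124.50°, sin 124.50°) = (7.5025, 61.698). UT is perpendicular to TW; with |TW| = 9.8 on the right of UT, W = T + 9.8·(0.82413, 0.56641) = (15.579, 67.249). Then |MW| = |W − M| = 69.030.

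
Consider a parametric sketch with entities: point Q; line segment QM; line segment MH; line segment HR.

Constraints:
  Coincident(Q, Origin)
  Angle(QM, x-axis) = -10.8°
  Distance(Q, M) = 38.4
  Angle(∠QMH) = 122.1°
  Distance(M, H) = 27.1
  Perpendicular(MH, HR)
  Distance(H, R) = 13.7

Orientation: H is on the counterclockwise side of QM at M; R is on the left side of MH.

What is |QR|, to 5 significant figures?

51.101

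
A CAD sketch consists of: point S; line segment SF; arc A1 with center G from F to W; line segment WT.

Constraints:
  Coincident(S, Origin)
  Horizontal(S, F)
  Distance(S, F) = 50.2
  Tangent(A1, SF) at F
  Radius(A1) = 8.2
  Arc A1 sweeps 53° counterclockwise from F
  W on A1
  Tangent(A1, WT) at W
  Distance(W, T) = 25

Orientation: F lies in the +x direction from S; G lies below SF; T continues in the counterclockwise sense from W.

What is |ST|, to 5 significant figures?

36.851

S is at the origin; SF is horizontal with |SF| = 50.2 and F on the +x side, so F = (50.200, 0.0000). Since A1 is tangent to SF there, GF ⟂ SF, so G = F + (0, -8.2) = (50.200, -8.2000). On A1, F sits at bearing 90° from G; a 53° counterclockwise sweep puts W at bearing 143°, so W = G + 8.2·(cos 143°, sin 143°) = (43.651, -3.2651). A1 meets WT tangentially, so GW is at right angles to WT, so WT runs along (−sin 143°, cos 143°); with |WT| = 25.0, T = (28.606, -23.231). Then |ST| = |T − S| = 36.851.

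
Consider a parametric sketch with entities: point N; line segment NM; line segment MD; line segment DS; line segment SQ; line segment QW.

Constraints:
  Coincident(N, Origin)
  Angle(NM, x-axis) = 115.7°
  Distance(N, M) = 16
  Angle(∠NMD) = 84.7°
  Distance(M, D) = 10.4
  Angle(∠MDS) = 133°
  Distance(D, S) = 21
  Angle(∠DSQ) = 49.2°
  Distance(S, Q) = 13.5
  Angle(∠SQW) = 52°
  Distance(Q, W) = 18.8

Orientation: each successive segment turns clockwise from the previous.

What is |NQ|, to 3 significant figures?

9.75

N is at the origin; NM runs at 115.7° with length 16.0, so M = (-6.94, 14.4). ∠NMD = 84.7° gives MD at 20.4° from the x-axis; with |MD| = 10.4, D = (2.81, 18.0). ∠MDS = 133.0° gives DS at -26.6° from the x-axis; with |DS| = 21.0, S = (21.6, 8.64). ∠DSQ = 49.2° gives SQ at -157° from the x-axis; with |SQ| = 13.5, Q = (9.12, 3.45). Then |NQ| = |Q − N| = 9.75.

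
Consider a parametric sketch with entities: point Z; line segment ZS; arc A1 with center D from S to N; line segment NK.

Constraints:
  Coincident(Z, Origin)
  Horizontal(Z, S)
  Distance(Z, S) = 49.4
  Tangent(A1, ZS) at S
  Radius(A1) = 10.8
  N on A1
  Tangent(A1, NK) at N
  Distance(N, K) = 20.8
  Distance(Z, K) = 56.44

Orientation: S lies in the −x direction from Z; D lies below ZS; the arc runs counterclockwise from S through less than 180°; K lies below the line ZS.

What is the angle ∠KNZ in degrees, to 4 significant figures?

68.89°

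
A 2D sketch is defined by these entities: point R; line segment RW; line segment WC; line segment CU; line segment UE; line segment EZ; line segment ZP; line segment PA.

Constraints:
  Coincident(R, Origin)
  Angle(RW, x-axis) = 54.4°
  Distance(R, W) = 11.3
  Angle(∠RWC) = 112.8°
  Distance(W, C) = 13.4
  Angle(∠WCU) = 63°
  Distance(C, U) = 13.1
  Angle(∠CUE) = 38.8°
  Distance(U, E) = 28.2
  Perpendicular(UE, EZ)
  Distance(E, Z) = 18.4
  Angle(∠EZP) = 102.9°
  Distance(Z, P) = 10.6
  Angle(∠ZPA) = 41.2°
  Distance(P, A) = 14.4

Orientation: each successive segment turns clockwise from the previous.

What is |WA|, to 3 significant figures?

19.4

∠EZP = 102.9° gives ZP at -78.1° from the x-axis; with |ZP| = 10.6, P = (32.3, 13.7). ∠ZPA = 41.2° gives PA at 143° from the x-axis; with |PA| = 14.4, A = (20.8, 22.3). Then |WA| = |A − W| = 19.4.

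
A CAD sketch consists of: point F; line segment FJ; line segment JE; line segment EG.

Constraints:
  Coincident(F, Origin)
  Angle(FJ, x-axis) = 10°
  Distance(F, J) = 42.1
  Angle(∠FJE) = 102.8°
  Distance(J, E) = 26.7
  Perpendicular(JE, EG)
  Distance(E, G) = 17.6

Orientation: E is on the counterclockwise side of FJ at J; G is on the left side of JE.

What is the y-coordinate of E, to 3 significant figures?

34.0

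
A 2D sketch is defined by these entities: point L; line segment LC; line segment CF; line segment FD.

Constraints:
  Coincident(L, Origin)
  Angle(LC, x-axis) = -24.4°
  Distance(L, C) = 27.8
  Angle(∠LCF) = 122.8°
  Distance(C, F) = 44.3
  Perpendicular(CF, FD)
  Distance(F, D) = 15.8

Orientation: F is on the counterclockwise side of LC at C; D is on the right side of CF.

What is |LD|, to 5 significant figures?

71.117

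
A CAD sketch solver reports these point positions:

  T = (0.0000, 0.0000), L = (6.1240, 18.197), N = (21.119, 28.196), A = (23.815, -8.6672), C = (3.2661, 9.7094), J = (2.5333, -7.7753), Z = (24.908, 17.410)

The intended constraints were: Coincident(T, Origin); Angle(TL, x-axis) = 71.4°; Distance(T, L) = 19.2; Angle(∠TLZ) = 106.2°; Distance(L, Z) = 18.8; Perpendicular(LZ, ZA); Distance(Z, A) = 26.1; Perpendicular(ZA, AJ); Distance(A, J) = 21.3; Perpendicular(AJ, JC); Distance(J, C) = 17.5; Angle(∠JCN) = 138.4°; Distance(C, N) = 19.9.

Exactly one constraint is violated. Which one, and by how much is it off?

Distance(C, N) = 19.9 — off by 5.80.

T = (0.00, 0.00) ✓; TL at 71.40° ✓; |TL| = 19.20 ✓; ∠TLZ = 106.2° ✓; |LZ| = 18.80 ✓; ∠(LZ, ZA) = 90.00° ✓; |ZA| = 26.10 ✓; ∠(ZA, AJ) = 90.00° ✓; |AJ| = 21.30 ✓; ∠(AJ, JC) = 90.00° ✓; |JC| = 17.50 ✓; ∠JCN = 138.4° ✓; |CN| = 25.70 ✗.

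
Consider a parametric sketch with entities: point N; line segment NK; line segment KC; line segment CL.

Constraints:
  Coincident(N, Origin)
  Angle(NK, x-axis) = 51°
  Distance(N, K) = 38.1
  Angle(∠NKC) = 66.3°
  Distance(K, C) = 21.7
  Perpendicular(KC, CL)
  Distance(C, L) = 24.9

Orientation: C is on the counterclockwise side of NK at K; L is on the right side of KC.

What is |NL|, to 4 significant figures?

60.13

N is at the origin; NK runs at 51.0° with length 38.1, so K = 38.1·(cos 51.0°, sin 51.0°) = (23.98, 29.61). ∠NKC = 66.3°, so KC runs at 51.0° + (180° − 66.3°) = 164.7° from the x-axis; with |KC| = 21.7, C = K + 21.7·(cos 164.7°, sin 164.7°) = (3.046, 35.34). KC ⟂ CL; with |CL| = 24.9 on the right of KC, L = C + 24.9·(0.2639, 0.9646) = (9.617, 59.35). Then |NL| = |L − N| = 60.13.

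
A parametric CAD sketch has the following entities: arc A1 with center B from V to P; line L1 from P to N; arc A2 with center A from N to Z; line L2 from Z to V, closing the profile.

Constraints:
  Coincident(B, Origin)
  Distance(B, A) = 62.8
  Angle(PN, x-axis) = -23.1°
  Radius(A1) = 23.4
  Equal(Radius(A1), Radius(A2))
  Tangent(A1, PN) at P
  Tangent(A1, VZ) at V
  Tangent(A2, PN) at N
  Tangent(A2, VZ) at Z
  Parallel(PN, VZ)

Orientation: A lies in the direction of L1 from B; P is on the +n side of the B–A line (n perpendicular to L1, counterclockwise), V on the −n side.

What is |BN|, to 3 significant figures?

67.0

The slot axis is L1's direction at -23.1°, so u = (cos -23.1°, sin -23.1°) = (0.920, -0.392) and n = (−sin -23.1°, cos -23.1°) = (0.392, 0.920). B is at the origin and A lies 62.8 along u from B, so A = 62.8·u = (57.8, -24.6). Tangency of A1 to both parallel lines with radius 23.4 puts P and V at B ± 23.4·n: P = (9.18, 21.5), V = (-9.18, -21.5). Equal radii place N and Z the same way about A: N = A + 23.4·n = (66.9, -3.11), Z = A − 23.4·n = (48.6, -46.2). Then |BN| = |N − B| = 67.0.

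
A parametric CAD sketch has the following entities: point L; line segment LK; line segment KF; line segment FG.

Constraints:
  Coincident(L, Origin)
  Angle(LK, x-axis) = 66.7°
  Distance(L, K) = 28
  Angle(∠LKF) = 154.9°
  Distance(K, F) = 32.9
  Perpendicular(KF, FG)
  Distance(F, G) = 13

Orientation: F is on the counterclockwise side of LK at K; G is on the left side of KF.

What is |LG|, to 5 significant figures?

58.267

∠LKF = 154.9°, so KF runs at 66.7° + (180° − 154.9°) = 91.800° from the x-axis; with |KF| = 32.9, F = K + 32.9·(cos 91.800°, sin 91.800°) = (10.042, 58.600). The perpendicularity gives FG at right angles to KF; with |FG| = 13.0 on the left of KF, G = F + 13.0·(-0.99951, -0.031411) = (-2.9517, 58.192). Then |LG| = |G − L| = 58.267.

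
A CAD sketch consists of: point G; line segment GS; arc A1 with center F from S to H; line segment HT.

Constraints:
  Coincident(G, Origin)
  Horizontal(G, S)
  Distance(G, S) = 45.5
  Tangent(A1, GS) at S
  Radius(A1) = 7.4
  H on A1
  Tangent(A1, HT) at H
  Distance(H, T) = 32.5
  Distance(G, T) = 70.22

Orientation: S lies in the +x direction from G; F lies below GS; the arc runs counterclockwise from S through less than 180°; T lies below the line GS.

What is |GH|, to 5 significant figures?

41.333

G is at the origin; G and S share the same y with |GS| = 45.5 and S on the +x side, so S = (45.500, 0.0000). A1 meets GS tangentially, so FS is at right angles to GS, so F = S + (0, -7.4) = (45.500, -7.4000). Since FH ⟂ HT (tangency), |FT| = √(7.4² + 32.5²) = 33.332 regardless of where H sits on A1. So T lies on both circle(G, 70.22) and circle(F, 33.332); the below-GS intersection is T = (59.181, -37.795). H is the foot of the tangent from T: H = (39.595, -11.860).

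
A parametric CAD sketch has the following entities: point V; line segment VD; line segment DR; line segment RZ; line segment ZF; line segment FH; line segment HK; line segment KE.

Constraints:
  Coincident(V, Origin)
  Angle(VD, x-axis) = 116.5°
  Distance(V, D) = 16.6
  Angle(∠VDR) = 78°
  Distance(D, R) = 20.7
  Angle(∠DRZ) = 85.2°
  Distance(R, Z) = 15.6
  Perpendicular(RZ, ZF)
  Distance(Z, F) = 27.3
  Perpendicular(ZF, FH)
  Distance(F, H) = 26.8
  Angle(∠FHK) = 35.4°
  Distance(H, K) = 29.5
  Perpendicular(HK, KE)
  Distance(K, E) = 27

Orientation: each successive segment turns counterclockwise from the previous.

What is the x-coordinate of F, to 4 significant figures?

6.960

V is at the origin; VD runs at 116.5° with length 16.6, so D = (-7.407, 14.86). ∠VDR = 78.0° gives DR at -141.5° from the x-axis; with |DR| = 20.7, R = (-23.61, 1.970). ∠DRZ = 85.2° gives RZ at -46.70° from the x-axis; with |RZ| = 15.6, Z = (-12.91, -9.383). RZ is perpendicular to ZF, so ZF runs at 43.30°; with |ZF| = 27.3, F = (6.960, 9.339). So F.x = 6.960.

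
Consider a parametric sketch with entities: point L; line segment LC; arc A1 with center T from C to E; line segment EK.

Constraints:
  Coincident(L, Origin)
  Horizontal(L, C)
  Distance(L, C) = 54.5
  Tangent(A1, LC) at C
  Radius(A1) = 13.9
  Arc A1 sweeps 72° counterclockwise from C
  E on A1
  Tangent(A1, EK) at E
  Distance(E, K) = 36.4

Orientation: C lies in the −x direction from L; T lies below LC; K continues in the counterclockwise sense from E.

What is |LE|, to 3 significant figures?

68.4

L is at the origin; LC is horizontal with |LC| = 54.5 and C on the −x side, so C = (-54.5, 0.00). A1 meets LC tangentially, so TC is at right angles to LC, so T = C + (0, -13.9) = (-54.5, -13.9). On A1, C sits at bearing 90° from T; a 72° counterclockwise sweep puts E at bearing 162°, so E = T + 13.9·(cos 162°, sin 162°) = (-67.7, -9.60). Then |LE| = |E − L| = 68.4.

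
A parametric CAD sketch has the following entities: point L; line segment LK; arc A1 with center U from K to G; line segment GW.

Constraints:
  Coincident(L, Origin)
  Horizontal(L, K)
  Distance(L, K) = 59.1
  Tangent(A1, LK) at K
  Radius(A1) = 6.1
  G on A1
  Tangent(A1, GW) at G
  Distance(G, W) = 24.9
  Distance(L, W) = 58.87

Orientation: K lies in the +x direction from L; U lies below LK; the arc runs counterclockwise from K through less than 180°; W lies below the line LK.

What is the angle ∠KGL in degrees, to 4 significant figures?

132.0°

Checks: |UG| = 6.100 ✓; ∠(UG, GW) = 90.00° ✓; |GW| = 24.90 ✓; |LW| = 58.87 ✓.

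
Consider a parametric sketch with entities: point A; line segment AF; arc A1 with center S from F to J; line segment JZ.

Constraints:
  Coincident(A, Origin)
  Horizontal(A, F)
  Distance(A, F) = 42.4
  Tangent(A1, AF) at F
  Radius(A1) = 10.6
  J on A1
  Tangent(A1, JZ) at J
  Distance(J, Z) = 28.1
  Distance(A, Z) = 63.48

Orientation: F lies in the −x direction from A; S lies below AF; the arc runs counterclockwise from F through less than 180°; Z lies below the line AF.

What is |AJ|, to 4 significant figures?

54.24

A is at the origin; AF is horizontal with |AF| = 42.4 and F on the −x side, so F = (-42.40, 0.000). The tangent condition forces SF to be normal to AF, so S = F + (0, -10.6) = (-42.40, -10.60). Since SJ ⟂ JZ (tangency), |SZ| = √(10.6² + 28.1²) = 30.03 regardless of where J sits on A1. So Z lies on both circle(A, 63.48) and circle(S, 30.03); the below-AF intersection is Z = (-49.46, -39.79). J is the foot of the tangent from Z: J = (-52.92, -11.90).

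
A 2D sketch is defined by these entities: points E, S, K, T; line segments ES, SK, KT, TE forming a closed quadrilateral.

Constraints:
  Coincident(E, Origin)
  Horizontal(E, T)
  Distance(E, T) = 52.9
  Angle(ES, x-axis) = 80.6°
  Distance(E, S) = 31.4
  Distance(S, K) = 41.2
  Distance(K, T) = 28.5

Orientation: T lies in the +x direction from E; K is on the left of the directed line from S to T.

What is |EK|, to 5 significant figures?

53.866

Checks: |SK| = 41.20 ✓; |KT| = 28.50 ✓.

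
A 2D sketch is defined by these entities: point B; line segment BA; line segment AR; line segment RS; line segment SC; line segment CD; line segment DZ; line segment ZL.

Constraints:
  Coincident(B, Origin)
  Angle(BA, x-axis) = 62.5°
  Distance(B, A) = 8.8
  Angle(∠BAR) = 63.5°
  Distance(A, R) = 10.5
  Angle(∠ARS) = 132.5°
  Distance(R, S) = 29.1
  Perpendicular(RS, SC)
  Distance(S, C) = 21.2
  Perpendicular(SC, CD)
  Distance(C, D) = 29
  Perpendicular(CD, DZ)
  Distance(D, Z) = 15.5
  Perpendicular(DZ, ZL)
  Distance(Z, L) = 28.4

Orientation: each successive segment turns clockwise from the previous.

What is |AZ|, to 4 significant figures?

7.478

B is at the origin; BA runs at 62.5° with length 8.8, so A = (4.063, 7.806). ∠BAR = 63.5° gives AR at -54.00° from the x-axis; with |AR| = 10.5, R = (10.24, -0.6890). ∠ARS = 132.5° gives RS at -101.5° from the x-axis; with |RS| = 29.1, S = (4.434, -29.20). RS ⟂ SC, so SC runs at 168.5°; with |SC| = 21.2, C = (-16.34, -24.98). SC ⟂ CD, so CD runs at 78.50°; with |CD| = 29.0, D = (-10.56, 3.440). CD is perpendicular to DZ, so DZ runs at -11.50°; with |DZ| = 15.5, Z = (4.630, 0.3494). Then |AZ| = |Z − A| = 7.478.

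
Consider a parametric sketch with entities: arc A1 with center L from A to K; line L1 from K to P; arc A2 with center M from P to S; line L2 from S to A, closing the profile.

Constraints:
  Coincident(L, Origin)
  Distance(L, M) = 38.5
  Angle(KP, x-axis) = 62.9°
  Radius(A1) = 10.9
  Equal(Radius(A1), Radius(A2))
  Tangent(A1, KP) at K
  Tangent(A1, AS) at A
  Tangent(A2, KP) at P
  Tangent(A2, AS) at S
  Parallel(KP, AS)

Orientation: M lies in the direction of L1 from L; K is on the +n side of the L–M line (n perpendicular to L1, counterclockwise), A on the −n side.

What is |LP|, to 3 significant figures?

40.0

The slot axis is L1's direction at 62.9°, so u = (cos 62.9°, sin 62.9°) = (0.456, 0.890) and n = (−sin 62.9°, cos 62.9°) = (-0.890, 0.456). L is at the origin and M lies 38.5 along u from L, so M = 38.5·u = (17.5, 34.3). Tangency of A1 to both parallel lines with radius 10.9 puts K and A at L ± 10.9·n: K = (-9.70, 4.97), A = (9.70, -4.97). Equal radii place P and S the same way about M: P = M + 10.9·n = (7.84, 39.2), S = M − 10.9·n = (27.2, 29.3). Then |LP| = |P − L| = 40.0.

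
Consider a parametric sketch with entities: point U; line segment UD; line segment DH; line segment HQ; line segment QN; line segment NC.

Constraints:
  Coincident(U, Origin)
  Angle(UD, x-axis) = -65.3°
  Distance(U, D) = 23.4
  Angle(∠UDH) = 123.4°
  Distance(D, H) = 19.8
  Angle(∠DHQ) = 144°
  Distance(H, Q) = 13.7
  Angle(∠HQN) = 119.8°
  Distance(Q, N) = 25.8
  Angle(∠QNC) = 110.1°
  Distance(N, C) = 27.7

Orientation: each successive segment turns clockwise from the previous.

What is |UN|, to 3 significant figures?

43.4

U is at the origin; UD runs at -65.3° with length 23.4, so D = (9.78, -21.3). ∠UDH = 123.4° gives DH at -122° from the x-axis; with |DH| = 19.8, H = (-0.685, -38.1). ∠DHQ = 144.0° gives HQ at -158° from the x-axis; with |HQ| = 13.7, Q = (-13.4, -43.2). ∠HQN = 119.8° gives QN at 142° from the x-axis; with |QN| = 25.8, N = (-33.7, -27.3). Then |UN| = |N − U| = 43.4.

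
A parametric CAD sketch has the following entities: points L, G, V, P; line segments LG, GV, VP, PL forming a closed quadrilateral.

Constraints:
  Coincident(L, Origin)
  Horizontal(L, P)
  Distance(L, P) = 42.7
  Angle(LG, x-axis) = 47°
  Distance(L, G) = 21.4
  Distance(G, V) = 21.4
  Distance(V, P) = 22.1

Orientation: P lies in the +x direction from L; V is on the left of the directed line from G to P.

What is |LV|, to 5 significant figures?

41.042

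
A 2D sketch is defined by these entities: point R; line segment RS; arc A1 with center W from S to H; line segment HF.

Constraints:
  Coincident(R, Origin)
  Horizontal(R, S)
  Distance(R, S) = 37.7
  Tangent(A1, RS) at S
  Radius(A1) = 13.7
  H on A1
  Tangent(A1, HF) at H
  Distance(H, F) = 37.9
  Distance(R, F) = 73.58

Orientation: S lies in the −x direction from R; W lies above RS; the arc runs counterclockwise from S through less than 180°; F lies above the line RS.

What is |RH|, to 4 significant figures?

35.86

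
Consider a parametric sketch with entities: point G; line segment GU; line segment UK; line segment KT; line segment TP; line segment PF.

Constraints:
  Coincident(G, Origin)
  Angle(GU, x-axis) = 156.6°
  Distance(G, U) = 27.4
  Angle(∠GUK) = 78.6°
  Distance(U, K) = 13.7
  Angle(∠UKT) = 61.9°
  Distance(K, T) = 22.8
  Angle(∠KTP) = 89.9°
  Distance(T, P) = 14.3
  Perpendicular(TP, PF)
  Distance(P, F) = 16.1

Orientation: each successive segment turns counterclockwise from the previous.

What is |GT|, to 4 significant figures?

7.180

∠GUK = 78.6° gives UK at -102.0° from the x-axis; with |UK| = 13.7, K = (-27.99, -2.519). ∠UKT = 61.9° gives KT at 16.10° from the x-axis; with |KT| = 22.8, T = (-6.089, 3.804). Then |GT| = |T − G| = 7.180.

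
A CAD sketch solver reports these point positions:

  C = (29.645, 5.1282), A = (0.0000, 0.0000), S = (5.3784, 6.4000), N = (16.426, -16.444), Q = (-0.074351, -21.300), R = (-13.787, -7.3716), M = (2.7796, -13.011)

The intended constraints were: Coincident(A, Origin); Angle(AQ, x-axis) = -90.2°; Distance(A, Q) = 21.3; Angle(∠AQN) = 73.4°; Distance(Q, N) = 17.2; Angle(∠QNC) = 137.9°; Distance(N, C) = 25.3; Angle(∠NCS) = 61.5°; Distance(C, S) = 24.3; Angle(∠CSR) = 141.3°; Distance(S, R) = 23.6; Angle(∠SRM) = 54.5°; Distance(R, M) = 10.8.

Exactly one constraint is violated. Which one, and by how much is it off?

Distance(R, M) = 10.8 — off by 6.70.

A = (0.00, 0.00) ✓; AQ at -90.20° ✓; |AQ| = 21.30 ✓; ∠AQN = 73.40° ✓; |QN| = 17.20 ✓; ∠QNC = 137.9° ✓; |NC| = 25.30 ✓; ∠NCS = 61.50° ✓; |CS| = 24.30 ✓; ∠CSR = 141.3° ✓; |SR| = 23.60 ✓; ∠SRM = 54.50° ✓; |RM| = 17.50 ✗.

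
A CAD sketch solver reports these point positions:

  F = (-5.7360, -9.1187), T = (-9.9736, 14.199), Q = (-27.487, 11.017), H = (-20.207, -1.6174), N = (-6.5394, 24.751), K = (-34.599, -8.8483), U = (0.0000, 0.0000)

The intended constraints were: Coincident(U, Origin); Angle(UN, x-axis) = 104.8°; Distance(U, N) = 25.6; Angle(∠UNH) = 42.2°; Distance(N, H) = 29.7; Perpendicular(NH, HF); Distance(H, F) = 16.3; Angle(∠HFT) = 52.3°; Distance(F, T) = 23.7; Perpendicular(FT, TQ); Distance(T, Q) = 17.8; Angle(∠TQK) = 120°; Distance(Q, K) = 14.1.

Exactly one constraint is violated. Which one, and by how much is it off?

Distance(Q, K) = 14.1 — off by 7.00.

U = (0.00, 0.00) ✓; UN at 104.8° ✓; |UN| = 25.60 ✓; ∠UNH = 42.20° ✓; |NH| = 29.70 ✓; ∠(NH, HF) = 90.00° ✓; |HF| = 16.30 ✓; ∠HFT = 52.30° ✓; |FT| = 23.70 ✓; ∠(FT, TQ) = 90.00° ✓; |TQ| = 17.80 ✓; ∠TQK = 120.0° ✓; |QK| = 21.10 ✗.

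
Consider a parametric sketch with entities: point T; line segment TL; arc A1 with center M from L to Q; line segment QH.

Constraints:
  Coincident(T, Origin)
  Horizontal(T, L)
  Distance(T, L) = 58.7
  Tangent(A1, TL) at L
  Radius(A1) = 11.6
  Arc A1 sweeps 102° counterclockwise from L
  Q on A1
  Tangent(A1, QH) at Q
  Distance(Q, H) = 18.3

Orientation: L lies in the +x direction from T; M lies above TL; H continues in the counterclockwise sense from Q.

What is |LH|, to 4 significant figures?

32.79

T is at the origin; TL is horizontal with |TL| = 58.7 and L on the +x side, so L = (58.70, 0.000). The tangent condition forces ML to be normal to TL, so M = L + (0, 11.6) = (58.70, 11.60). On A1, L sits at bearing -90° from M; a 102° counterclockwise sweep puts Q at bearing 12°, so Q = M + 11.6·(cos 12°, sin 12°) = (70.05, 14.01). A1 meets QH tangentially, so MQ is at right angles to QH, so QH runs along (−sin 12°, cos 12°); with |QH| = 18.3, H = (66.24, 31.91). Then |LH| = |H − L| = 32.79.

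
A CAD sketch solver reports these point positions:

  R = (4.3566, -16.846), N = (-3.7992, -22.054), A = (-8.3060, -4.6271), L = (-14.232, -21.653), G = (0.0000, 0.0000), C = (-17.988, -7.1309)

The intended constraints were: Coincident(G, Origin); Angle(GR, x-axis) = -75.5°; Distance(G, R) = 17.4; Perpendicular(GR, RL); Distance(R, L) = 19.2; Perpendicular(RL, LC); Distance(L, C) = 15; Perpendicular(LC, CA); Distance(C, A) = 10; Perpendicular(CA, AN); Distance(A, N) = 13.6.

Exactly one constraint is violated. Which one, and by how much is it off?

Distance(A, N) = 13.6 — off by 4.40.

G = (0.00, 0.00) ✓; GR at -75.50° ✓; |GR| = 17.40 ✓; ∠(GR, RL) = 90.00° ✓; |RL| = 19.20 ✓; ∠(RL, LC) = 90.00° ✓; |LC| = 15.00 ✓; ∠(LC, CA) = 90.00° ✓; |CA| = 10.00 ✓; ∠(CA, AN) = 90.00° ✓; |AN| = 18.00 ✗.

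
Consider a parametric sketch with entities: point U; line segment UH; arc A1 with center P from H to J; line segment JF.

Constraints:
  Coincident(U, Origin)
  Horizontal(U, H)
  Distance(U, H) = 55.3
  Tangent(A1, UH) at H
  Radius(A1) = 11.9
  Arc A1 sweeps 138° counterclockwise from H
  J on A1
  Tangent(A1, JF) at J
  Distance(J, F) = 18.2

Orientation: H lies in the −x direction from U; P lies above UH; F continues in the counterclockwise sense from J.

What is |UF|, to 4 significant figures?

69.20

On A1, H sits at bearing -90° from P; a 138° counterclockwise sweep puts J at bearing 48°, so J = P + 11.9·(cos 48°, sin 48°) = (-47.34, 20.74). The tangent condition forces PJ to be normal to JF, so JF runs along (−sin 48°, cos 48°); with |JF| = 18.2, F = (-60.86, 32.92). Then |UF| = |F − U| = 69.20.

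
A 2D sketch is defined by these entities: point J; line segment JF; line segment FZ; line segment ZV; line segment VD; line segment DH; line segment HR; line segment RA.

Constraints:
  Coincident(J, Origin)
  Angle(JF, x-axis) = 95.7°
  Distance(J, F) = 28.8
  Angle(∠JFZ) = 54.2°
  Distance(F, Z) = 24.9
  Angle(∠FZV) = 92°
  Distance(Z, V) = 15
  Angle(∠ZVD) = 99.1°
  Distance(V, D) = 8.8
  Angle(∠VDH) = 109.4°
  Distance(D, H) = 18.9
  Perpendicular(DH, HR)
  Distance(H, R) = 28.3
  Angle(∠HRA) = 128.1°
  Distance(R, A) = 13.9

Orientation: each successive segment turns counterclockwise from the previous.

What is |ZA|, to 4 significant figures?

21.54

DH ⟂ HR, so HR runs at -169.0°; with |HR| = 28.3, R = (-35.76, 18.19). ∠HRA = 128.1° gives RA at -117.1° from the x-axis; with |RA| = 13.9, A = (-42.10, 5.816). Then |ZA| = |A − Z| = 21.54.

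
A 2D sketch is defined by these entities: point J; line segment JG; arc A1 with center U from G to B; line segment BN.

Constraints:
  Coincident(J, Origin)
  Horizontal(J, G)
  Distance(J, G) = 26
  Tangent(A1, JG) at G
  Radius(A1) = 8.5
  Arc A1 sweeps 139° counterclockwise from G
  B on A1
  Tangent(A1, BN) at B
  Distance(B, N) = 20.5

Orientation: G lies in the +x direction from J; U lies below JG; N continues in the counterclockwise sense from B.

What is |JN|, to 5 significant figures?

45.749

J is at the origin; JG is horizontal with |JG| = 26.0 and G on the +x side, so G = (26.000, 0.0000). Since A1 is tangent to JG there, UG ⟂ JG, so U = G + (0, -8.5) = (26.000, -8.5000). On A1, G sits at bearing 90° from U; a 139° counterclockwise sweep puts B at bearing 229°, so B = U + 8.5·(cos 229°, sin 229°) = (20.423, -14.915). Tangency of A1 to BN means the radius UB is perpendicular to BN, so BN runs along (−sin 229°, cos 229°); with |BN| = 20.5, N = (35.895, -28.364). Then |JN| = |N − J| = 45.749.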